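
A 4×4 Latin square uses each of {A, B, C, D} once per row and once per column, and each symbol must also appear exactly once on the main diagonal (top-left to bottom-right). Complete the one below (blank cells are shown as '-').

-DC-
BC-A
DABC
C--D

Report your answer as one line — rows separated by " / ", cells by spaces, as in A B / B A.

A D C B / B C D A / D A B C / C B A D

(r1,c1): row 1 has {C,D}; column 1 has {B,C,D}; the diagonal has {B,C,D}, so it must be A.
(r1,c4): row 1 has {A,C,D}; column 4 has {A,C,D}, so it must be B.
(r2,c3): row 2 has {A,B,C}; column 3 has {B,C}, so it must be D.
(r4,c2): row 4 has {C,D}; column 2 has {A,C,D}, so it must be B.
(r4,c3): row 4 has {B,C,D}; column 3 has {B,C,D}, so it must be A.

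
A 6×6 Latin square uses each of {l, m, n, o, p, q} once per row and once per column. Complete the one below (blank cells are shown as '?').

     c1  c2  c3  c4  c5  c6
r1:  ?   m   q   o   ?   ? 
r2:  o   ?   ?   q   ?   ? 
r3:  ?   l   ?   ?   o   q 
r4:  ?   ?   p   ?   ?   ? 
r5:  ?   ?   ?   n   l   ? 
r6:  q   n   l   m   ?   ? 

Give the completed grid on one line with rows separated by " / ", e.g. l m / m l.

l m q o n p / o p n q m l / n l m p o q / m o p l q n / p q o n l m / q n l m p o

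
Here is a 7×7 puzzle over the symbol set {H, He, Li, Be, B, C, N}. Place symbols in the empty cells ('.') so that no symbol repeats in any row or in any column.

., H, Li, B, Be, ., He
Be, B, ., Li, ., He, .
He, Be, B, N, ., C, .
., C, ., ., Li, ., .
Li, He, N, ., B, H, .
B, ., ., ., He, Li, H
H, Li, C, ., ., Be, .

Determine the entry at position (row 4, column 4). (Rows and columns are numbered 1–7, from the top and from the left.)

(r1,c6) = N
(r2,c3) = H
(r3,c5) = H
(r3,c7) = Li
(r4,c1) = N
(r4,c6) = B
(r4,c7) = Be
(r5,c7) = C
(r6,c2) = N
(r6,c3) = Be
(r6,c4) = C
(r7,c4) = He
(r7,c5) = N
(r7,c7) = B
(r1,c1) = C
(r2,c5) = C
(r2,c7) = N
(r4,c3) = He
(r4,c4) = H

H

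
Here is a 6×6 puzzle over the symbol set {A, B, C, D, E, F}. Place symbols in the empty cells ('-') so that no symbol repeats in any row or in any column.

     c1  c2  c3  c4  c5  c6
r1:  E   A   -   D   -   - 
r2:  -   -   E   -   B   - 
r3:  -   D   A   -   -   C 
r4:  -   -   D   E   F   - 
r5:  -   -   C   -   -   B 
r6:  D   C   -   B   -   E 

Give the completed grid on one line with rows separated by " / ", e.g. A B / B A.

E A B D C F / A F E C B D / B D A F E C / C B D E F A / F E C A D B / D C F B A E

row 1 has {A,D,E}; column 5 has {B,F} — only C is left for (r1,c5).
row 1 has {A,C,D,E}; column 6 has {B,C,E} — only F is left for (r1,c6).
row 2 has {B,E}; column 2 has {A,C,D} — only F is left for (r2,c2).
row 3 has {A,C,D}; column 4 has {B,D,E} — only F is left for (r3,c4).
row 3 has {A,C,D,F}; column 5 has {B,C,F} — only E is left for (r3,c5).
row 4 has {D,E,F}; column 2 has {A,C,D,F} — only B is left for (r4,c2).
row 4 has {B,D,E,F}; column 6 has {B,C,E,F} — only A is left for (r4,c6).
row 5 has {B,C}; column 2 has {A,B,C,D,F} — only E is left for (r5,c2).
row 5 has {B,C,E}; column 4 has {B,D,E,F} — only A is left for (r5,c4).
row 5 has {A,B,C,E}; column 5 has {B,C,E,F} — only D is left for (r5,c5).
row 6 has {B,C,D,E}; column 3 has {A,C,D,E} — only F is left for (r6,c3).
row 6 has {B,C,D,E,F}; column 5 has {B,C,D,E,F} — only A is left for (r6,c5).
row 1 has {A,C,D,E,F}; column 3 has {A,C,D,E,F} — only B is left for (r1,c3).
row 2 has {B,E,F}; column 4 has {A,B,D,E,F} — only C is left for (r2,c4).
row 2 has {B,C,E,F}; column 6 has {A,B,C,E,F} — only D is left for (r2,c6).
row 3 has {A,C,D,E,F}; column 1 has {D,E} — only B is left for (r3,c1).
row 4 has {A,B,D,E,F}; column 1 has {B,D,E} — only C is left for (r4,c1).
row 5 has {A,B,C,D,E}; column 1 has {B,C,D,E} — only F is left for (r5,c1).
row 2 has {B,C,D,E,F}; column 1 has {B,C,D,E,F} — only A is left for (r2,c1).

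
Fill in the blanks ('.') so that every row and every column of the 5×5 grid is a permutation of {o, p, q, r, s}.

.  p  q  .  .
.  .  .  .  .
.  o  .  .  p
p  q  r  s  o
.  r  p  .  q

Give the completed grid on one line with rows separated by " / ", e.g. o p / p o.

o p q r s / q s o p r / r o s q p / p q r s o / s r p o q

At row 2, column 2: row 2 is empty so far; column 2 has {o,p,q,r}; that leaves s.
At row 2, column 3: row 2 has {s}; column 3 has {p,q,r}; that leaves o.
At row 2, column 5: row 2 has {o,s}; column 5 has {o,p,q}; that leaves r.
At row 3, column 3: row 3 has {o,p}; column 3 has {o,p,q,r}; that leaves s.
At row 5, column 4: row 5 has {p,q,r}; column 4 has {s}; that leaves o.
At row 1, column 4: row 1 has {p,q}; column 4 has {o,s}; that leaves r.
At row 1, column 5: row 1 has {p,q,r}; column 5 has {o,p,q,r}; that leaves s.
At row 2, column 1: row 2 has {o,r,s}; column 1 has {p}; that leaves q.
At row 2, column 4: row 2 has {o,q,r,s}; column 4 has {o,r,s}; that leaves p.
At row 3, column 1: row 3 has {o,p,s}; column 1 has {p,q}; that leaves r.
At row 3, column 4: row 3 has {o,p,r,s}; column 4 has {o,p,r,s}; that leaves q.
At row 5, column 1: row 5 has {o,p,q,r}; column 1 has {p,q,r}; that leaves s.
At row 1, column 1: row 1 has {p,q,r,s}; column 1 has {p,q,r,s}; that leaves o.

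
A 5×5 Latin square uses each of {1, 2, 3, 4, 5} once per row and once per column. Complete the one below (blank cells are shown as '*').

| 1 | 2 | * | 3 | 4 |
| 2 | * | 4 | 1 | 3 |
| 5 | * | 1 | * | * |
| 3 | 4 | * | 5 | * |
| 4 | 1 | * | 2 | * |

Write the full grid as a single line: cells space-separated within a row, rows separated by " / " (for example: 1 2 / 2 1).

Cell (r1,c3): row 1 has {1,2,3,4}; column 3 has {1,4} → 5.
Cell (r2,c2): row 2 has {1,2,3,4}; column 2 has {1,2,4} → 5.
Cell (r3,c2): row 3 has {1,5}; column 2 has {1,2,4,5} → 3.
Cell (r3,c4): row 3 has {1,3,5}; column 4 has {1,2,3,5} → 4.
Cell (r3,c5): row 3 has {1,3,4,5}; column 5 has {3,4} → 2.
Cell (r4,c3): row 4 has {3,4,5}; column 3 has {1,4,5} → 2.
Cell (r4,c5): row 4 has {2,3,4,5}; column 5 has {2,3,4} → 1.
Cell (r5,c3): row 5 has {1,2,4}; column 3 has {1,2,4,5} → 3.
Cell (r5,c5): row 5 has {1,2,3,4}; column 5 has {1,2,3,4} → 5.

1 2 5 3 4 / 2 5 4 1 3 / 5 3 1 4 2 / 3 4 2 5 1 / 4 1 3 2 5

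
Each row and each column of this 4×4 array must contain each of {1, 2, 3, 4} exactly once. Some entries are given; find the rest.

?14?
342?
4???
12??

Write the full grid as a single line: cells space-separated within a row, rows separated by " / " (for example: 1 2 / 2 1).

Cell (r1,c1): row 1 has {1,4}; column 1 has {1,3,4} → 2.
Cell (r1,c4): row 1 has {1,2,4}; column 4 is empty so far → 3.
Cell (r2,c4): row 2 has {2,3,4}; column 4 has {3} → 1.
Cell (r3,c2): row 3 has {4}; column 2 has {1,2,4} → 3.
Cell (r3,c3): row 3 has {3,4}; column 3 has {2,4} → 1.
Cell (r3,c4): row 3 has {1,3,4}; column 4 has {1,3} → 2.
Cell (r4,c3): row 4 has {1,2}; column 3 has {1,2,4} → 3.
Cell (r4,c4): row 4 has {1,2,3}; column 4 has {1,2,3} → 4.

2 1 4 3 / 3 4 2 1 / 4 3 1 2 / 1 2 3 4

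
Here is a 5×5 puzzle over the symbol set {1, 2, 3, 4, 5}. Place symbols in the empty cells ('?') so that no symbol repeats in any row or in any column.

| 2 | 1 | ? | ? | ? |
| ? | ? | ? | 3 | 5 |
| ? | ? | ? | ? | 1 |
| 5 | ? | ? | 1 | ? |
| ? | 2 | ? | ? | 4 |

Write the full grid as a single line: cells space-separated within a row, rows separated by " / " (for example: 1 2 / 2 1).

(r1,c5) = 3
(r2,c2) = 4
(r4,c2) = 3
(r4,c5) = 2
(r5,c4) = 5
(r1,c4) = 4
(r2,c1) = 1
(r2,c3) = 2
(r3,c2) = 5
(r3,c4) = 2
(r4,c3) = 4
(r5,c1) = 3
(r5,c3) = 1
(r1,c3) = 5
(r3,c1) = 4
(r3,c3) = 3

2 1 5 4 3 / 1 4 2 3 5 / 4 5 3 2 1 / 5 3 4 1 2 / 3 2 1 5 4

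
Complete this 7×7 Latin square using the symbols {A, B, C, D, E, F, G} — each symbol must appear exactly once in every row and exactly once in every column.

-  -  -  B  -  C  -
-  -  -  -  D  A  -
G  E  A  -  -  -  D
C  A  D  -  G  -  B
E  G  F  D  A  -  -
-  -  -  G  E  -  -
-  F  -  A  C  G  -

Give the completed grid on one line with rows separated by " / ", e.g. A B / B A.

(r1,c2) = D
(r1,c5) = F
(r3,c5) = B
(r3,c6) = F
(r4,c6) = E
(r5,c6) = B
(r5,c7) = C
(r6,c6) = D
(r7,c7) = E
(r1,c1) = A
(r1,c7) = G
(r2,c7) = F
(r3,c4) = C
(r4,c4) = F
(r6,c7) = A
(r7,c3) = B
(r1,c3) = E
(r2,c1) = B
(r2,c2) = C
(r2,c3) = G
(r2,c4) = E
(r6,c1) = F
(r6,c2) = B
(r6,c3) = C
(r7,c1) = D

A D E B F C G / B C G E D A F / G E A C B F D / C A D F G E B / E G F D A B C / F B C G E D A / D F B A C G E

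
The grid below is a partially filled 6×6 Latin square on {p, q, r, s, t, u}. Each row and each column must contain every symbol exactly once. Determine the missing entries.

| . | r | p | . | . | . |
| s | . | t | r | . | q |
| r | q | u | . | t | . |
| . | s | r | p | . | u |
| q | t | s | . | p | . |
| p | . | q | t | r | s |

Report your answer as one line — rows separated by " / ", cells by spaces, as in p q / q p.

row 1 has {p,r}; column 6 has {q,s,u} — only t is left for (r1,c6).
row 2 has {q,r,s,t}; column 5 has {p,r,t} — only u is left for (r2,c5).
row 3 has {q,r,t,u}; column 4 has {p,r,t} — only s is left for (r3,c4).
row 3 has {q,r,s,t,u}; column 6 has {q,s,t,u} — only p is left for (r3,c6).
row 4 has {p,r,s,u}; column 1 has {p,q,r,s} — only t is left for (r4,c1).
row 4 has {p,r,s,t,u}; column 5 has {p,r,t,u} — only q is left for (r4,c5).
row 5 has {p,q,s,t}; column 4 has {p,r,s,t} — only u is left for (r5,c4).
row 5 has {p,q,s,t,u}; column 6 has {p,q,s,t,u} — only r is left for (r5,c6).
row 6 has {p,q,r,s,t}; column 2 has {q,r,s,t} — only u is left for (r6,c2).
row 1 has {p,r,t}; column 1 has {p,q,r,s,t} — only u is left for (r1,c1).
row 1 has {p,r,t,u}; column 4 has {p,r,s,t,u} — only q is left for (r1,c4).
row 1 has {p,q,r,t,u}; column 5 has {p,q,r,t,u} — only s is left for (r1,c5).
row 2 has {q,r,s,t,u}; column 2 has {q,r,s,t,u} — only p is left for (r2,c2).

u r p q s t / s p t r u q / r q u s t p / t s r p q u / q t s u p r / p u q t r s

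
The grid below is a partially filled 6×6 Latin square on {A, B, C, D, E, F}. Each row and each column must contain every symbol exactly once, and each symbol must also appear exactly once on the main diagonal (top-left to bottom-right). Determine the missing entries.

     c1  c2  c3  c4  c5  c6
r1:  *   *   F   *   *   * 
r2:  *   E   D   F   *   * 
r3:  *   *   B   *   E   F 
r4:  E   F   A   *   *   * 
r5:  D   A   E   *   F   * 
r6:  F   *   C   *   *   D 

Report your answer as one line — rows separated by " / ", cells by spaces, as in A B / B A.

A C F D B E / B E D F C A / C D B A E F / E F A C D B / D A E B F C / F B C E A D

(r4,c4): row 4 has {A,E,F}; column 4 has {F}; the diagonal has {B,D,E,F}, so it must be C.
(r4,c6): row 4 has {A,C,E,F}; column 6 has {D,F}, so it must be B.
(r5,c4): row 5 has {A,D,E,F}; column 4 has {C,F}, so it must be B.
(r5,c6): row 5 has {A,B,D,E,F}; column 6 has {B,D,F}, so it must be C.
(r6,c2): row 6 has {C,D,F}; column 2 has {A,E,F}, so it must be B.
(r6,c5): row 6 has {B,C,D,F}; column 5 has {E,F}, so it must be A.
(r1,c1): row 1 has {F}; column 1 has {D,E,F}; the diagonal has {B,C,D,E,F}, so it must be A.
(r1,c6): row 1 has {A,F}; column 6 has {B,C,D,F}, so it must be E.
(r2,c6): row 2 has {D,E,F}; column 6 has {B,C,D,E,F}, so it must be A.
(r3,c1): row 3 has {B,E,F}; column 1 has {A,D,E,F}, so it must be C.
(r3,c2): row 3 has {B,C,E,F}; column 2 has {A,B,E,F}, so it must be D.
(r3,c4): row 3 has {B,C,D,E,F}; column 4 has {B,C,F}, so it must be A.
(r4,c5): row 4 has {A,B,C,E,F}; column 5 has {A,E,F}, so it must be D.
(r6,c4): row 6 has {A,B,C,D,F}; column 4 has {A,B,C,F}, so it must be E.
(r1,c2): row 1 has {A,E,F}; column 2 has {A,B,D,E,F}, so it must be C.
(r1,c4): row 1 has {A,C,E,F}; column 4 has {A,B,C,E,F}, so it must be D.
(r1,c5): row 1 has {A,C,D,E,F}; column 5 has {A,D,E,F}, so it must be B.
(r2,c1): row 2 has {A,D,E,F}; column 1 has {A,C,D,E,F}, so it must be B.
(r2,c5): row 2 has {A,B,D,E,F}; column 5 has {A,B,D,E,F}, so it must be C.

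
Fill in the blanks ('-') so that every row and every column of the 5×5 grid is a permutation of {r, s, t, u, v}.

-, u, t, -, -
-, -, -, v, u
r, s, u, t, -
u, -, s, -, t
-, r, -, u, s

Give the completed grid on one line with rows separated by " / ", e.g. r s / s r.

v u t s r / s t r v u / r s u t v / u v s r t / t r v u s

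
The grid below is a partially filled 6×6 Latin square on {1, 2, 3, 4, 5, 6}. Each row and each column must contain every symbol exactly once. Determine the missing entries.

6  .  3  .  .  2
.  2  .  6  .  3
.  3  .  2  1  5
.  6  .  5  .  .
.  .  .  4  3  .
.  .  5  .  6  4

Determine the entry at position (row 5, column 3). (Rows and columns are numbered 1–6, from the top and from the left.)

2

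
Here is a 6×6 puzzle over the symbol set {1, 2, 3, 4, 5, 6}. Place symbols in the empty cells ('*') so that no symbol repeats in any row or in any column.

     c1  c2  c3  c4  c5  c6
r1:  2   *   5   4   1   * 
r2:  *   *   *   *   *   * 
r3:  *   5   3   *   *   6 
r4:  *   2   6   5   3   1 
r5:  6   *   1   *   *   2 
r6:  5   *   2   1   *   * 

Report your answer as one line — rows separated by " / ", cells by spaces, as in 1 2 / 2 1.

2 6 5 4 1 3 / 3 1 4 6 2 5 / 1 5 3 2 4 6 / 4 2 6 5 3 1 / 6 4 1 3 5 2 / 5 3 2 1 6 4

Cell (r1,c6): row 1 has {1,2,4,5}; column 6 has {1,2,6} → 3.
Cell (r2,c3): row 2 is empty so far; column 3 has {1,2,3,5,6} → 4.
Cell (r2,c6): row 2 has {4}; column 6 has {1,2,3,6} → 5.
Cell (r3,c4): row 3 has {3,5,6}; column 4 has {1,4,5} → 2.
Cell (r3,c5): row 3 has {2,3,5,6}; column 5 has {1,3} → 4.
Cell (r4,c1): row 4 has {1,2,3,5,6}; column 1 has {2,5,6} → 4.
Cell (r5,c4): row 5 has {1,2,6}; column 4 has {1,2,4,5} → 3.
Cell (r5,c5): row 5 has {1,2,3,6}; column 5 has {1,3,4} → 5.
Cell (r6,c5): row 6 has {1,2,5}; column 5 has {1,3,4,5} → 6.
Cell (r6,c6): row 6 has {1,2,5,6}; column 6 has {1,2,3,5,6} → 4.
Cell (r1,c2): row 1 has {1,2,3,4,5}; column 2 has {2,5} → 6.
Cell (r2,c4): row 2 has {4,5}; column 4 has {1,2,3,4,5} → 6.
Cell (r2,c5): row 2 has {4,5,6}; column 5 has {1,3,4,5,6} → 2.
Cell (r3,c1): row 3 has {2,3,4,5,6}; column 1 has {2,4,5,6} → 1.
Cell (r5,c2): row 5 has {1,2,3,5,6}; column 2 has {2,5,6} → 4.
Cell (r6,c2): row 6 has {1,2,4,5,6}; column 2 has {2,4,5,6} → 3.
Cell (r2,c1): row 2 has {2,4,5,6}; column 1 has {1,2,4,5,6} → 3.
Cell (r2,c2): row 2 has {2,3,4,5,6}; column 2 has {2,3,4,5,6} → 1.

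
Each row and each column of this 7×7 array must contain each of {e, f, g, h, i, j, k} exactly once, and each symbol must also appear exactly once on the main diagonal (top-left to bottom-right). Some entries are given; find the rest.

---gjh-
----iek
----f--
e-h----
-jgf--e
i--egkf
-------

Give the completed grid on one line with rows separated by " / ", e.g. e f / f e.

f e k g j h i / h g f j i e k / j i e k f g h / e f h i k j g / k j g f h i e / i h j e g k f / g k i h e f j

(r1,c1) = f
(r1,c7) = i
(r4,c5) = k
(r5,c5) = h
(r5,c6) = i
(r6,c2) = h
(r6,c3) = j
(r7,c5) = e
(r2,c2) = g
(r2,c3) = f
(r5,c1) = k
(r7,c7) = j
(r4,c4) = i
(r4,c7) = g
(r3,c3) = e
(r3,c7) = h
(r4,c2) = f
(r4,c6) = j
(r1,c3) = k
(r3,c6) = g
(r7,c3) = i
(r7,c6) = f
(r1,c2) = e
(r3,c1) = j
(r3,c4) = k
(r7,c2) = k
(r7,c4) = h
(r2,c1) = h
(r2,c4) = j
(r3,c2) = i
(r7,c1) = g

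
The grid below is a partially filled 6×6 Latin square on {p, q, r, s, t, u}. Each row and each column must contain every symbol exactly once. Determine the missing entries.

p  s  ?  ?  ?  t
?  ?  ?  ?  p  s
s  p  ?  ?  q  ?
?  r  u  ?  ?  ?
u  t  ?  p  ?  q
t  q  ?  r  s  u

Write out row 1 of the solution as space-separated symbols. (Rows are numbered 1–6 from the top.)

p s r q u t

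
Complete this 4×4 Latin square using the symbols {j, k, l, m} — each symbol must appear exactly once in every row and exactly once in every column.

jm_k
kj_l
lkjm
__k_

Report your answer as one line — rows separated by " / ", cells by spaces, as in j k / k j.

(r1,c3) = l
(r2,c3) = m
(r4,c1) = m
(r4,c2) = l
(r4,c4) = j

j m l k / k j m l / l k j m / m l k j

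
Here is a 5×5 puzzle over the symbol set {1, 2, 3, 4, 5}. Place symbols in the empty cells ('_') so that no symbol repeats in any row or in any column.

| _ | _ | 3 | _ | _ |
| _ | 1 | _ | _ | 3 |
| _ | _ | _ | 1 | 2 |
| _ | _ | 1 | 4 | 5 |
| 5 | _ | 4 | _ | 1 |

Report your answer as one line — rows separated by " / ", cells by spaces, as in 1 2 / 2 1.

(r1,c5) = 4
(r3,c3) = 5
(r2,c3) = 2
(r2,c4) = 5
(r1,c4) = 2
(r2,c1) = 4
(r3,c1) = 3
(r3,c2) = 4
(r4,c1) = 2
(r4,c2) = 3
(r5,c2) = 2
(r5,c4) = 3
(r1,c1) = 1
(r1,c2) = 5

1 5 3 2 4 / 4 1 2 5 3 / 3 4 5 1 2 / 2 3 1 4 5 / 5 2 4 3 1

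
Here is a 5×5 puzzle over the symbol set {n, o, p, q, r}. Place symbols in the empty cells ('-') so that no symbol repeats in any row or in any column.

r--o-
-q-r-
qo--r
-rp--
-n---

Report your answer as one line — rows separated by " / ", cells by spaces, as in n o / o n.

r p q o n / n q o r p / q o n p r / o r p n q / p n r q o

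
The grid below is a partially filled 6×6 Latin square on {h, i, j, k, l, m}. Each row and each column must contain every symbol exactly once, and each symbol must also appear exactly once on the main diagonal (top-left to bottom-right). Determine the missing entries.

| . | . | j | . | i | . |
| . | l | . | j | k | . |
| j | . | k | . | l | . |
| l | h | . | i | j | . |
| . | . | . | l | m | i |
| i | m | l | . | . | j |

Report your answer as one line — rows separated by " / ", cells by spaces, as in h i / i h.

h k j m i l / m l i j k h / j i k h l m / l h m i j k / k j h l m i / i m l k h j

(r1,c1) = h
(r1,c2) = k
(r1,c4) = m
(r1,c6) = l
(r2,c1) = m
(r2,c6) = h
(r3,c2) = i
(r3,c4) = h
(r3,c6) = m
(r4,c3) = m
(r4,c6) = k
(r5,c1) = k
(r5,c2) = j
(r5,c3) = h
(r6,c4) = k
(r6,c5) = h
(r2,c3) = i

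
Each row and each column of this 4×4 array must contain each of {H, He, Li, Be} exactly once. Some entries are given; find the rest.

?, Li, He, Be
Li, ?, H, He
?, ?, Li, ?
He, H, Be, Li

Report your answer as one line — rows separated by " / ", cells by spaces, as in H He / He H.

H Li He Be / Li Be H He / Be He Li H / He H Be Li

(r1,c1): row 1 has {He,Li,Be}; column 1 has {He,Li}, so it must be H.
(r2,c2): row 2 has {H,He,Li}; column 2 has {H,Li}, so it must be Be.
(r3,c1): row 3 has {Li}; column 1 has {H,He,Li}, so it must be Be.
(r3,c2): row 3 has {Li,Be}; column 2 has {H,Li,Be}, so it must be He.
(r3,c4): row 3 has {He,Li,Be}; column 4 has {He,Li,Be}, so it must be H.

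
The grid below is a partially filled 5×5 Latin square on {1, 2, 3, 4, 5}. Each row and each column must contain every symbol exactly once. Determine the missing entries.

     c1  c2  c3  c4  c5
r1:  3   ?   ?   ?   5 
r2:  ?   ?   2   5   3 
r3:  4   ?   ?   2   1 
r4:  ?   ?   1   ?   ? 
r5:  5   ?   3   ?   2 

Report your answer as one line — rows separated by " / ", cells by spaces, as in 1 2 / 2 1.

3 2 4 1 5 / 1 4 2 5 3 / 4 3 5 2 1 / 2 5 1 3 4 / 5 1 3 4 2

(r1,c3) = 4
(r1,c4) = 1
(r2,c1) = 1
(r2,c2) = 4
(r3,c3) = 5
(r4,c1) = 2
(r4,c5) = 4
(r5,c2) = 1
(r5,c4) = 4
(r1,c2) = 2
(r3,c2) = 3
(r4,c2) = 5
(r4,c4) = 3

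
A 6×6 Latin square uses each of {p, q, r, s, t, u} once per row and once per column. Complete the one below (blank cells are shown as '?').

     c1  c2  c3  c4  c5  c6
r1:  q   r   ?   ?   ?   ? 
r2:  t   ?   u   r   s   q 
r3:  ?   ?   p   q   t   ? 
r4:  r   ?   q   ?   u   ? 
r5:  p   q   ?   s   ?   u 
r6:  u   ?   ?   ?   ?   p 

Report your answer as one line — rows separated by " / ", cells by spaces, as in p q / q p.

q r s u p t / t p u r s q / s u p q t r / r t q p u s / p q t s r u / u s r t q p

(r1,c5): row 1 has {q,r}; column 5 has {s,t,u}, so it must be p.
(r2,c2): row 2 has {q,r,s,t,u}; column 2 has {q,r}, so it must be p.
(r3,c1): row 3 has {p,q,t}; column 1 has {p,q,r,t,u}, so it must be s.
(r3,c2): row 3 has {p,q,s,t}; column 2 has {p,q,r}, so it must be u.
(r3,c6): row 3 has {p,q,s,t,u}; column 6 has {p,q,u}, so it must be r.
(r5,c5): row 5 has {p,q,s,u}; column 5 has {p,s,t,u}, so it must be r.
(r6,c4): row 6 has {p,u}; column 4 has {q,r,s}, so it must be t.
(r6,c5): row 6 has {p,t,u}; column 5 has {p,r,s,t,u}, so it must be q.
(r1,c4): row 1 has {p,q,r}; column 4 has {q,r,s,t}, so it must be u.
(r4,c4): row 4 has {q,r,u}; column 4 has {q,r,s,t,u}, so it must be p.
(r5,c3): row 5 has {p,q,r,s,u}; column 3 has {p,q,u}, so it must be t.
(r6,c2): row 6 has {p,q,t,u}; column 2 has {p,q,r,u}, so it must be s.
(r6,c3): row 6 has {p,q,s,t,u}; column 3 has {p,q,t,u}, so it must be r.
(r1,c3): row 1 has {p,q,r,u}; column 3 has {p,q,r,t,u}, so it must be s.
(r1,c6): row 1 has {p,q,r,s,u}; column 6 has {p,q,r,u}, so it must be t.
(r4,c2): row 4 has {p,q,r,u}; column 2 has {p,q,r,s,u}, so it must be t.
(r4,c6): row 4 has {p,q,r,t,u}; column 6 has {p,q,r,t,u}, so it must be s.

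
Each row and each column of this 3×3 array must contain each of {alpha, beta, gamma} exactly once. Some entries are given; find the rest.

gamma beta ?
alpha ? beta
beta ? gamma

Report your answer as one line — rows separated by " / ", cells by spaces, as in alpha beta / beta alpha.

gamma beta alpha / alpha gamma beta / beta alpha gamma

row 1 has {beta,gamma}; column 3 has {beta,gamma} — only alpha is left for (r1,c3).
row 2 has {alpha,beta}; column 2 has {beta} — only gamma is left for (r2,c2).
row 3 has {beta,gamma}; column 2 has {beta,gamma} — only alpha is left for (r3,c2).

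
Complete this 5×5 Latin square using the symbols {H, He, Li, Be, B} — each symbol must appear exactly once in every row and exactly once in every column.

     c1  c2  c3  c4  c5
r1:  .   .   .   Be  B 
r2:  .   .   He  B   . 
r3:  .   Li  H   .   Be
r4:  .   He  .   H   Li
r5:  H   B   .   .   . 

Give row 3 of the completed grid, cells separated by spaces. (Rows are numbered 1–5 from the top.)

B Li H He Be

Cell (r1,c2): row 1 has {Be,B}; column 2 has {He,Li,B} → H.
Cell (r1,c3): row 1 has {H,Be,B}; column 3 has {H,He} → Li.
Cell (r2,c2): row 2 has {He,B}; column 2 has {H,He,Li,B} → Be.
Cell (r2,c5): row 2 has {He,Be,B}; column 5 has {Li,Be,B} → H.
Cell (r3,c4): row 3 has {H,Li,Be}; column 4 has {H,Be,B} → He.
Cell (r5,c3): row 5 has {H,B}; column 3 has {H,He,Li} → Be.
Cell (r5,c4): row 5 has {H,Be,B}; column 4 has {H,He,Be,B} → Li.
Cell (r5,c5): row 5 has {H,Li,Be,B}; column 5 has {H,Li,Be,B} → He.
Cell (r1,c1): row 1 has {H,Li,Be,B}; column 1 has {H} → He.
Cell (r2,c1): row 2 has {H,He,Be,B}; column 1 has {H,He} → Li.
Cell (r3,c1): row 3 has {H,He,Li,Be}; column 1 has {H,He,Li} → B.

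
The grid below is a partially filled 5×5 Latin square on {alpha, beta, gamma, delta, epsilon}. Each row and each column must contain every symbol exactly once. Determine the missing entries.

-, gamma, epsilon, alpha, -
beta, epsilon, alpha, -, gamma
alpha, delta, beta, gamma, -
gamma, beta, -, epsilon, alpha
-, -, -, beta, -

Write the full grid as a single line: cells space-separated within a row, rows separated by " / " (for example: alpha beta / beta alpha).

delta gamma epsilon alpha beta / beta epsilon alpha delta gamma / alpha delta beta gamma epsilon / gamma beta delta epsilon alpha / epsilon alpha gamma beta delta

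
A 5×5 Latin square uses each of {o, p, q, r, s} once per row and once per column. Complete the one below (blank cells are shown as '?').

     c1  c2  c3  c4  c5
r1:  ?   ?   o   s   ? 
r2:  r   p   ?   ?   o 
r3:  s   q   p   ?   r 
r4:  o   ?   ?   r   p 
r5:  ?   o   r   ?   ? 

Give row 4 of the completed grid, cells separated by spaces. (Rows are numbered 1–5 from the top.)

(r1,c2) = r
(r1,c5) = q
(r2,c4) = q
(r3,c4) = o
(r4,c2) = s
(r4,c3) = q

o s q r p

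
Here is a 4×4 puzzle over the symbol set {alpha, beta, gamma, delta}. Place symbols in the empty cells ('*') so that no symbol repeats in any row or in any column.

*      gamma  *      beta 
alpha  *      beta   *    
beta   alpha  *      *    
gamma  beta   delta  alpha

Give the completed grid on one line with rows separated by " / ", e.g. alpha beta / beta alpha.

At row 1, column 1: row 1 has {beta,gamma}; column 1 has {alpha,beta,gamma}; that leaves delta.
At row 1, column 3: row 1 has {beta,gamma,delta}; column 3 has {beta,delta}; that leaves alpha.
At row 2, column 2: row 2 has {alpha,beta}; column 2 has {alpha,beta,gamma}; that leaves delta.
At row 2, column 4: row 2 has {alpha,beta,delta}; column 4 has {alpha,beta}; that leaves gamma.
At row 3, column 3: row 3 has {alpha,beta}; column 3 has {alpha,beta,delta}; that leaves gamma.
At row 3, column 4: row 3 has {alpha,beta,gamma}; column 4 has {alpha,beta,gamma}; that leaves delta.

delta gamma alpha beta / alpha delta beta gamma / beta alpha gamma delta / gamma beta delta alpha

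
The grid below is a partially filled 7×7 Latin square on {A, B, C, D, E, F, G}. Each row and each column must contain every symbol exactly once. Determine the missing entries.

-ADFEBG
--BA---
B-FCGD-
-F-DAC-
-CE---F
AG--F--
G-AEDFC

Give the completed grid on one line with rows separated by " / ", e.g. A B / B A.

At row 1, column 1: row 1 has {A,B,D,E,F,G}; column 1 has {A,B,G}; that leaves C.
At row 2, column 5: row 2 has {A,B}; column 5 has {A,D,E,F,G}; that leaves C.
At row 3, column 2: row 3 has {B,C,D,F,G}; column 2 has {A,C,F,G}; that leaves E.
At row 3, column 7: row 3 has {B,C,D,E,F,G}; column 7 has {C,F,G}; that leaves A.
At row 4, column 1: row 4 has {A,C,D,F}; column 1 has {A,B,C,G}; that leaves E.
At row 4, column 3: row 4 has {A,C,D,E,F}; column 3 has {A,B,D,E,F}; that leaves G.
At row 4, column 7: row 4 has {A,C,D,E,F,G}; column 7 has {A,C,F,G}; that leaves B.
At row 5, column 1: row 5 has {C,E,F}; column 1 has {A,B,C,E,G}; that leaves D.
At row 5, column 5: row 5 has {C,D,E,F}; column 5 has {A,C,D,E,F,G}; that leaves B.
At row 6, column 3: row 6 has {A,F,G}; column 3 has {A,B,D,E,F,G}; that leaves C.
At row 6, column 4: row 6 has {A,C,F,G}; column 4 has {A,C,D,E,F}; that leaves B.
At row 6, column 6: row 6 has {A,B,C,F,G}; column 6 has {B,C,D,F}; that leaves E.
At row 6, column 7: row 6 has {A,B,C,E,F,G}; column 7 has {A,B,C,F,G}; that leaves D.
At row 7, column 2: row 7 has {A,C,D,E,F,G}; column 2 has {A,C,E,F,G}; that leaves B.
At row 2, column 1: row 2 has {A,B,C}; column 1 has {A,B,C,D,E,G}; that leaves F.
At row 2, column 2: row 2 has {A,B,C,F}; column 2 has {A,B,C,E,F,G}; that leaves D.
At row 2, column 6: row 2 has {A,B,C,D,F}; column 6 has {B,C,D,E,F}; that leaves G.
At row 2, column 7: row 2 has {A,B,C,D,F,G}; column 7 has {A,B,C,D,F,G}; that leaves E.
At row 5, column 4: row 5 has {B,C,D,E,F}; column 4 has {A,B,C,D,E,F}; that leaves G.
At row 5, column 6: row 5 has {B,C,D,E,F,G}; column 6 has {B,C,D,E,F,G}; that leaves A.

C A D F E B G / F D B A C G E / B E F C G D A / E F G D A C B / D C E G B A F / A G C B F E D / G B A E D F C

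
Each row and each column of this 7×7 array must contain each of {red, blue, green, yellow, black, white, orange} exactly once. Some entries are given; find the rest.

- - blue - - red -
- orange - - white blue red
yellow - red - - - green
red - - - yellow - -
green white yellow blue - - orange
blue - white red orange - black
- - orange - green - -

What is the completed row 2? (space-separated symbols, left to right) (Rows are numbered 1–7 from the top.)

black orange green yellow white blue red

(r1,c5) = black
(r2,c1) = black
(r2,c3) = green
(r2,c4) = yellow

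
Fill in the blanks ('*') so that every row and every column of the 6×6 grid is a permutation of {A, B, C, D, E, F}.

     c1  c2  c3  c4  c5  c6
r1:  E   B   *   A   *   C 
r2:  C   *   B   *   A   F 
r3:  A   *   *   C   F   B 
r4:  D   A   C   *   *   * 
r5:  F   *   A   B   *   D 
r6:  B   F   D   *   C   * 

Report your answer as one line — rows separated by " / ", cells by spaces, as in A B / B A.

E B F A D C / C E B D A F / A D E C F B / D A C F B E / F C A B E D / B F D E C A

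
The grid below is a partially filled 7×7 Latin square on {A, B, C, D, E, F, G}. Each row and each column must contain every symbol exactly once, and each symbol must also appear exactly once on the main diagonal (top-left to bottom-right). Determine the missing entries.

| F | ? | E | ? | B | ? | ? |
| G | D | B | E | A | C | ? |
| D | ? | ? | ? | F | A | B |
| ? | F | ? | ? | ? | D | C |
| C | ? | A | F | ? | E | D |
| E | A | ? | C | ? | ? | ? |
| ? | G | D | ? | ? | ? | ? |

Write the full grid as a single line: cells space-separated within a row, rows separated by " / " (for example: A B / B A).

Cell (r1,c2): row 1 has {B,E,F}; column 2 has {A,D,F,G} → C.
Cell (r1,c6): row 1 has {B,C,E,F}; column 6 has {A,C,D,E} → G.
Cell (r1,c7): row 1 has {B,C,E,F,G}; column 7 has {B,C,D} → A.
Cell (r2,c7): row 2 has {A,B,C,D,E,G}; column 7 has {A,B,C,D} → F.
Cell (r3,c2): row 3 has {A,B,D,F}; column 2 has {A,C,D,F,G} → E.
Cell (r3,c4): row 3 has {A,B,D,E,F}; column 4 has {C,E,F} → G.
Cell (r4,c3): row 4 has {C,D,F}; column 3 has {A,B,D,E} → G.
Cell (r4,c5): row 4 has {C,D,F,G}; column 5 has {A,B,F} → E.
Cell (r5,c2): row 5 has {A,C,D,E,F}; column 2 has {A,C,D,E,F,G} → B.
Cell (r5,c5): row 5 has {A,B,C,D,E,F}; column 5 has {A,B,E,F}; the diagonal has {D,F} → G.
Cell (r6,c3): row 6 has {A,C,E}; column 3 has {A,B,D,E,G} → F.
Cell (r6,c5): row 6 has {A,C,E,F}; column 5 has {A,B,E,F,G} → D.
Cell (r6,c6): row 6 has {A,C,D,E,F}; column 6 has {A,C,D,E,G}; the diagonal has {D,F,G} → B.
Cell (r6,c7): row 6 has {A,B,C,D,E,F}; column 7 has {A,B,C,D,F} → G.
Cell (r7,c5): row 7 has {D,G}; column 5 has {A,B,D,E,F,G} → C.
Cell (r7,c6): row 7 has {C,D,G}; column 6 has {A,B,C,D,E,G} → F.
Cell (r7,c7): row 7 has {C,D,F,G}; column 7 has {A,B,C,D,F,G}; the diagonal has {B,D,F,G} → E.
Cell (r1,c4): row 1 has {A,B,C,E,F,G}; column 4 has {C,E,F,G} → D.
Cell (r3,c3): row 3 has {A,B,D,E,F,G}; column 3 has {A,B,D,E,F,G}; the diagonal has {B,D,E,F,G} → C.
Cell (r4,c4): row 4 has {C,D,E,F,G}; column 4 has {C,D,E,F,G}; the diagonal has {B,C,D,E,F,G} → A.
Cell (r7,c4): row 7 has {C,D,E,F,G}; column 4 has {A,C,D,E,F,G} → B.
Cell (r4,c1): row 4 has {A,C,D,E,F,G}; column 1 has {C,D,E,F,G} → B.
Cell (r7,c1): row 7 has {B,C,D,E,F,G}; column 1 has {B,C,D,E,F,G} → A.

F C E D B G A / G D B E A C F / D E C G F A B / B F G A E D C / C B A F G E D / E A F C D B G / A G D B C F E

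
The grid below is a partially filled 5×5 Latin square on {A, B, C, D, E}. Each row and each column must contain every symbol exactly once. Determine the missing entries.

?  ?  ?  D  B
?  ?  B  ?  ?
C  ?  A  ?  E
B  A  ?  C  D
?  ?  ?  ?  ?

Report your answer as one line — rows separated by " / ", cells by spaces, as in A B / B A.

A E C D B / D C B E A / C D A B E / B A E C D / E B D A C

row 3 has {A,C,E}; column 4 has {C,D} — only B is left for (r3,c4).
row 4 has {A,B,C,D}; column 3 has {A,B} — only E is left for (r4,c3).
row 1 has {B,D}; column 3 has {A,B,E} — only C is left for (r1,c3).
row 3 has {A,B,C,E}; column 2 has {A} — only D is left for (r3,c2).
row 5 is empty so far; column 3 has {A,B,C,E} — only D is left for (r5,c3).
row 1 has {B,C,D}; column 2 has {A,D} — only E is left for (r1,c2).
row 2 has {B}; column 2 has {A,D,E} — only C is left for (r2,c2).
row 2 has {B,C}; column 5 has {B,D,E} — only A is left for (r2,c5).
row 5 has {D}; column 2 has {A,C,D,E} — only B is left for (r5,c2).
row 5 has {B,D}; column 5 has {A,B,D,E} — only C is left for (r5,c5).
row 1 has {B,C,D,E}; column 1 has {B,C} — only A is left for (r1,c1).
row 2 has {A,B,C}; column 4 has {B,C,D} — only E is left for (r2,c4).
row 5 has {B,C,D}; column 1 has {A,B,C} — only E is left for (r5,c1).
row 5 has {B,C,D,E}; column 4 has {B,C,D,E} — only A is left for (r5,c4).
row 2 has {A,B,C,E}; column 1 has {A,B,C,E} — only D is left for (r2,c1).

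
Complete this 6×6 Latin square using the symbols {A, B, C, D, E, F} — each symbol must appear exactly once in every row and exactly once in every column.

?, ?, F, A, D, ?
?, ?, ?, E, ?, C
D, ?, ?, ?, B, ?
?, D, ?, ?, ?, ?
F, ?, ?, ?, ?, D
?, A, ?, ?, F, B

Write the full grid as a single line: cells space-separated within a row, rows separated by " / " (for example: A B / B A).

C B F A D E / B F D E A C / D C E F B A / A D B C E F / F E A B C D / E A C D F B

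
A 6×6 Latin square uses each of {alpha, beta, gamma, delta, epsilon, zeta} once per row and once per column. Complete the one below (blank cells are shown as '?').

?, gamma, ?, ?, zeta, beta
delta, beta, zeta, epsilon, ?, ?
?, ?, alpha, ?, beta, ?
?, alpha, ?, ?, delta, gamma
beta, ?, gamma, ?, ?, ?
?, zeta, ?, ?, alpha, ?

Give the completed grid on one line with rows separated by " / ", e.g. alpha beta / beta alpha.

alpha gamma epsilon delta zeta beta / delta beta zeta epsilon gamma alpha / zeta epsilon alpha gamma beta delta / epsilon alpha beta zeta delta gamma / beta delta gamma alpha epsilon zeta / gamma zeta delta beta alpha epsilon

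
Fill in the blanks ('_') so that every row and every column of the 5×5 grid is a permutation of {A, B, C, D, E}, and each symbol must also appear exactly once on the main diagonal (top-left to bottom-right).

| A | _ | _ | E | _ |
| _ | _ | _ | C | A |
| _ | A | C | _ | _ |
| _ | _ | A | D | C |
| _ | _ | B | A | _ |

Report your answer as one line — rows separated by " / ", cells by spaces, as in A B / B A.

row 1 has {A,E}; column 3 has {A,B,C} — only D is left for (r1,c3).
row 1 has {A,D,E}; column 5 has {A,C} — only B is left for (r1,c5).
row 2 has {A,C}; column 3 has {A,B,C,D} — only E is left for (r2,c3).
row 3 has {A,C}; column 4 has {A,C,D,E} — only B is left for (r3,c4).
row 5 has {A,B}; column 5 has {A,B,C}; the diagonal has {A,C,D} — only E is left for (r5,c5).
row 1 has {A,B,D,E}; column 2 has {A} — only C is left for (r1,c2).
row 2 has {A,C,E}; column 2 has {A,C}; the diagonal has {A,C,D,E} — only B is left for (r2,c2).
row 3 has {A,B,C}; column 5 has {A,B,C,E} — only D is left for (r3,c5).
row 4 has {A,C,D}; column 2 has {A,B,C} — only E is left for (r4,c2).
row 5 has {A,B,E}; column 2 has {A,B,C,E} — only D is left for (r5,c2).
row 2 has {A,B,C,E}; column 1 has {A} — only D is left for (r2,c1).
row 3 has {A,B,C,D}; column 1 has {A,D} — only E is left for (r3,c1).
row 4 has {A,C,D,E}; column 1 has {A,D,E} — only B is left for (r4,c1).
row 5 has {A,B,D,E}; column 1 has {A,B,D,E} — only C is left for (r5,c1).

A C D E B / D B E C A / E A C B D / B E A D C / C D B A E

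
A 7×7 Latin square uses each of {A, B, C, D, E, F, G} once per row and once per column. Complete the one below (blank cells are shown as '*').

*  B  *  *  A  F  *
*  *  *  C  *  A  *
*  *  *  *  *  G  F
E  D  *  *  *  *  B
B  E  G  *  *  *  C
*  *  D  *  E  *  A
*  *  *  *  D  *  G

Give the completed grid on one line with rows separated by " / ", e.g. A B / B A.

G B C D A F E / F G E C B A D / D A B E C G F / E D A F G C B / B E G A F D C / C F D G E B A / A C F B D E G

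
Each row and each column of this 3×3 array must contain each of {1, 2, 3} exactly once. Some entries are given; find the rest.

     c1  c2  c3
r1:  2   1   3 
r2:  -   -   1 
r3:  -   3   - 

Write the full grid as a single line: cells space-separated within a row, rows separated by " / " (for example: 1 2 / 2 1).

(r2,c1) = 3
(r2,c2) = 2
(r3,c1) = 1
(r3,c3) = 2

2 1 3 / 3 2 1 / 1 3 2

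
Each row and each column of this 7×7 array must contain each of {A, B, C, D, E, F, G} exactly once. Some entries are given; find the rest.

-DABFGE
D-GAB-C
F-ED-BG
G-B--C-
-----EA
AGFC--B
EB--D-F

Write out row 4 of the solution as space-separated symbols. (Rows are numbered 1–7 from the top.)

G F B E A C D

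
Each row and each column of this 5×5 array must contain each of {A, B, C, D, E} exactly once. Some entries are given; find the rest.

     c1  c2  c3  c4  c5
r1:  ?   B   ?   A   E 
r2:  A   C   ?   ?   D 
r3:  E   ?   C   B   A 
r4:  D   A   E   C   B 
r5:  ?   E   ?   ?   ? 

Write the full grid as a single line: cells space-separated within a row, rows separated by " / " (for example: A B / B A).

C B D A E / A C B E D / E D C B A / D A E C B / B E A D C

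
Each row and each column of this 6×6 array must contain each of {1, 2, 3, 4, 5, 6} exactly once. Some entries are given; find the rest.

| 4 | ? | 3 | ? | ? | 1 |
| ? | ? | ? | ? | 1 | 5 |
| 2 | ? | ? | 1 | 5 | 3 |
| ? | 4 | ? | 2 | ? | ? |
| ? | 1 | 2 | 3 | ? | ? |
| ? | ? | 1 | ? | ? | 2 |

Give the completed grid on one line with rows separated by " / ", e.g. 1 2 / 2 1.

4 5 3 6 2 1 / 3 2 6 4 1 5 / 2 6 4 1 5 3 / 1 4 5 2 3 6 / 5 1 2 3 6 4 / 6 3 1 5 4 2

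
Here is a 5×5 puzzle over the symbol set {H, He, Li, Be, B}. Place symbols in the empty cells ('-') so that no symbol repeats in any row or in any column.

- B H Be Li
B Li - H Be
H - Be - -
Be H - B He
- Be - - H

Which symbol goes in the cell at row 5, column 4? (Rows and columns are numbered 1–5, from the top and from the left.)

Cell (r1,c1): row 1 has {H,Li,Be,B}; column 1 has {H,Be,B} → He.
Cell (r2,c3): row 2 has {H,Li,Be,B}; column 3 has {H,Be} → He.
Cell (r3,c2): row 3 has {H,Be}; column 2 has {H,Li,Be,B} → He.
Cell (r3,c4): row 3 has {H,He,Be}; column 4 has {H,Be,B} → Li.
Cell (r3,c5): row 3 has {H,He,Li,Be}; column 5 has {H,He,Li,Be} → B.
Cell (r4,c3): row 4 has {H,He,Be,B}; column 3 has {H,He,Be} → Li.
Cell (r5,c1): row 5 has {H,Be}; column 1 has {H,He,Be,B} → Li.
Cell (r5,c3): row 5 has {H,Li,Be}; column 3 has {H,He,Li,Be} → B.
Cell (r5,c4): row 5 has {H,Li,Be,B}; column 4 has {H,Li,Be,B} → He.

He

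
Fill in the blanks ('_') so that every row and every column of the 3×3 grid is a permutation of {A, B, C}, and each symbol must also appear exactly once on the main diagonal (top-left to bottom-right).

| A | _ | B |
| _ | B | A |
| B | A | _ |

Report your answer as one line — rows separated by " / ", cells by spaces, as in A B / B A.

A C B / C B A / B A C

(r1,c2): row 1 has {A,B}; column 2 has {A,B}, so it must be C.
(r2,c1): row 2 has {A,B}; column 1 has {A,B}, so it must be C.
(r3,c3): row 3 has {A,B}; column 3 has {A,B}; the diagonal has {A,B}, so it must be C.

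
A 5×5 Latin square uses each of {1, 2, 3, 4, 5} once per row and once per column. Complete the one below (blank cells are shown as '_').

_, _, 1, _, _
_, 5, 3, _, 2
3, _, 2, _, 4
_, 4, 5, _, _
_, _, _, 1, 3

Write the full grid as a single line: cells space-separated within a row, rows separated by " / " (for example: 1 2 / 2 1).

4 3 1 2 5 / 1 5 3 4 2 / 3 1 2 5 4 / 2 4 5 3 1 / 5 2 4 1 3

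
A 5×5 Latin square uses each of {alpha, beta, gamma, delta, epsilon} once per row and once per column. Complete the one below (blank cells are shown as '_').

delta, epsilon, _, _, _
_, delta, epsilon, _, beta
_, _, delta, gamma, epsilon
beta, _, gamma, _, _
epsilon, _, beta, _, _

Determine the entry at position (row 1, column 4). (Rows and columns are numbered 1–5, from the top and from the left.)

Cell (r1,c3): row 1 has {delta,epsilon}; column 3 has {beta,gamma,delta,epsilon} → alpha.
Cell (r1,c4): row 1 has {alpha,delta,epsilon}; column 4 has {gamma} → beta.

beta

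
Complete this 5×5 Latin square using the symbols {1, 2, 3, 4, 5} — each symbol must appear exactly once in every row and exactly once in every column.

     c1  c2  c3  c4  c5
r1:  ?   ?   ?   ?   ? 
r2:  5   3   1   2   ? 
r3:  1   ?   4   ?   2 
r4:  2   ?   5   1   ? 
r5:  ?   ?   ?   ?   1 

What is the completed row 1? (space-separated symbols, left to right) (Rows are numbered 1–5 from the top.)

3 1 2 4 5

(r2,c5) = 4
(r3,c2) = 5
(r3,c4) = 3
(r4,c2) = 4
(r4,c5) = 3
(r5,c2) = 2
(r5,c3) = 3
(r1,c2) = 1
(r1,c3) = 2
(r1,c5) = 5
(r5,c1) = 4
(r5,c4) = 5
(r1,c1) = 3
(r1,c4) = 4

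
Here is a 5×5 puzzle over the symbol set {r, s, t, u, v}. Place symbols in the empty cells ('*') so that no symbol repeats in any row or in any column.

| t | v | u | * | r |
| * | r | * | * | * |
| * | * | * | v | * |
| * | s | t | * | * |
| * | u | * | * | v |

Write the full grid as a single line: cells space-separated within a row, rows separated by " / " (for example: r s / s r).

(r1,c4) = s
(r3,c2) = t
(r4,c5) = u
(r3,c5) = s
(r4,c4) = r
(r5,c4) = t
(r2,c4) = u
(r2,c5) = t
(r3,c3) = r
(r4,c1) = v
(r5,c3) = s
(r2,c1) = s
(r2,c3) = v
(r3,c1) = u
(r5,c1) = r

t v u s r / s r v u t / u t r v s / v s t r u / r u s t v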